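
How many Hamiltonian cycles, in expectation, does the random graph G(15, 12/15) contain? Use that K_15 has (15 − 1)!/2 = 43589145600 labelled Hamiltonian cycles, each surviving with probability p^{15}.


K_15 has (15 − 1)!/2 = 43589145600 labelled Hamiltonian cycles.
For each such Hamiltonian cycle H, let X_H = 1 if all 15 edges of H are present in G. Then P[X_H = 1] = p^{15} = (4/5)^{15} = 1073741824/30517578125.
By linearity: E[X] = Σ_H E[X_H] = 43589145600 · p^{15} = 43589145600 · 1073741824/30517578125 = 1872139548125822976/1220703125.
Numerically: E[X] ≈ 1.53366e+09.

E[X] = 43589145600 · (4/5)^{15} = 1872139548125822976/1220703125 ≈ 1.53366e+09.


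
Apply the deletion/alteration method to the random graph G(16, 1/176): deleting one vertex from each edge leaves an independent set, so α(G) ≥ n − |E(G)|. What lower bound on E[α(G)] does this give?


E[|E(G)|] = C(16, 2)·p = 120 · (1/176) = 15/22.
E[α(G)] ≥ n − E[|E(G)|] = 16 − 15/22 = 337/22.
Numerically: ≈ 15.31818.
(This is only a lower bound; the true E[α(G)] may be larger.)

E[α(G)] ≥ 337/22 ≈ 15.31818.


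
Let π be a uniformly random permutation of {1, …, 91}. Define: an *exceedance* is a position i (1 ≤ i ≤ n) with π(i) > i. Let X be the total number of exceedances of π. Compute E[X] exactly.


Write X = Σ_{i=1}^{91} X_i, where X_i = 1_{π(i) > i}.
For each fixed i, π(i) is uniform over {1, …, 91} (marginal of a uniform permutation), so P[π(i) > i] = (n − i)/n. Summing: Σ_{i=1}^{91} (n − i)/n = (0 + 1 + … + 90)/91 = 91(91 − 1)/(2·91) = (91 − 1)/2.
Hence E[X] = Σ_{i=1}^{91} (91 − i)/91 = 45 ≈ 45.000.

E[X] = 45 = 45.000.


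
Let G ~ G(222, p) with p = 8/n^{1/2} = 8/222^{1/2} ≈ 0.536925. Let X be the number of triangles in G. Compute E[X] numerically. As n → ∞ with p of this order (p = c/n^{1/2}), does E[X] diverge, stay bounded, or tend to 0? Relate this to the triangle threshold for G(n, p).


Number of potential triangles: C(222, 3) = 1798940.
Each occurs with probability p³ ≈ (0.536925)³ ≈ 1.54789144e-01.
By linearity: E[X] = C(222, 3)·p³ ≈ 1798940 · 1.54789144e-01 ≈ 278456.383185.
Since α = 1/2 < 1, p = c/n^{1/2} ≫ 1/n is above the triangle threshold p ~ 1/n. Asymptotically E[X] ~ (c³/6)·n^{3(1−α)} = (8³/6)·n^{1.5} → ∞; triangles are abundant w.h.p.

E[X] ≈ 278456.383185; in regime p = Θ(1/n^{1/2}) E[X] diverges (above the triangle threshold p ~ 1/n).


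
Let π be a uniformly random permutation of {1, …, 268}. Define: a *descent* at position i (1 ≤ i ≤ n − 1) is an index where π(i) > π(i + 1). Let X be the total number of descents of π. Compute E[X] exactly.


Write X = Σ X_I over i = 1, …, 267, with X_I the indicator of one descent.
There are 267 indicators.
For each fixed i, the pair (π(i), π(i+1)) is a uniformly random ordered pair of distinct values from {1, …, 268}; by symmetry P[π(i) > π(i+1)] = 1/2.
By linearity: E[X] = 267 · (1/2) = (268 − 1) · (1/2) = 267/2 ≈ 133.500000.

E[X] = 267/2 = 133.500000.


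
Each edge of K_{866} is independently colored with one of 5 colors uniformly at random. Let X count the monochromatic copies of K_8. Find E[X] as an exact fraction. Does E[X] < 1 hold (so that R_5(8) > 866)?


E[X] = C(866, 8) · 5^{1 − 28} = 7595214554331451620 · 5^{−27} = 7595214554331451620/7450580596923828125.
As a reduced fraction: E[X] = 1519042910866290324/1490116119384765625 ≈ 1.01941.
Is E[X] < 1? NO.
Since E[X] ≥ 1, the first-moment bound is inconclusive at n = 866; it does NOT by itself certify R_5(8) > 866.

E[X] = 1519042910866290324/1490116119384765625 ≈ 1.01941; E[X] ≥ 1; first-moment method inconclusive here.


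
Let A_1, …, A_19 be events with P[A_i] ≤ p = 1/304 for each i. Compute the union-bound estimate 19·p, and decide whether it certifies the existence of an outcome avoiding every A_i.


Union bound: P[∪_{i=1}^{19} A_i] ≤ Σ_i P[A_i] ≤ 19·p = 19·(1/304) = 1/16.
Numerically: 1/16 ≈ 0.062500.
Is 1/16 < 1? YES.
Since P[∪ A_i] ≤ 1/16 < 1, the complement has P[∩ A_i^c] ≥ 1 − 1/16 = 15/16 > 0, so some outcome avoids every A_i.

19·p = 1/16 ≈ 0.062500; existence CERTIFIED by the union bound.


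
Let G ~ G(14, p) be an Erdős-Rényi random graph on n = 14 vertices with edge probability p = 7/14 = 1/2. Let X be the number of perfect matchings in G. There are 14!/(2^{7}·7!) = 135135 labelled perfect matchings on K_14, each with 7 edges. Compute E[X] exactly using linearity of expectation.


K_14 has 14!/(2^{7}·7!) = 135135 labelled perfect matchings.
For each such perfect matching H, let X_H = 1 if all 7 edges of H are present in G. Then P[X_H = 1] = p^{7} = (1/2)^{7} = 1/128.
Summing the indicators: E[X] = Σ_H E[X_H] = 135135 · p^{7} = 135135 · 1/128 = 135135/128.
Numerically: E[X] ≈ 1056.

E[X] = 135135 · (1/2)^{7} = 135135/128 ≈ 1056.


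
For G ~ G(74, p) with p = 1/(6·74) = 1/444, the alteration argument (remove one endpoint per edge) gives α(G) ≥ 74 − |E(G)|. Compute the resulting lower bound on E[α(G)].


E[|E(G)|] = C(74, 2)·p = 2701 · (1/444) = 73/12.
E[α(G)] ≥ n − E[|E(G)|] = 74 − 73/12 = 815/12.
Numerically: ≈ 67.9167.
(This is only a lower bound; the true E[α(G)] may be larger.)

E[α(G)] ≥ 815/12 ≈ 67.9167.


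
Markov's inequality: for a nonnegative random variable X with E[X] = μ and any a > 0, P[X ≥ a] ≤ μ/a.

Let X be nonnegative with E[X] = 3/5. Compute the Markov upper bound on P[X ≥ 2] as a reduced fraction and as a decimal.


μ = E[X] = 3/5, a = 2.
Markov: P[X ≥ 2] ≤ μ/a = (3/5)/2 = 3/10.
Numerically: ≈ 0.300.
(Since a = 2 > μ = 0.600, the bound 3/10 is < 1 and informative.)

P[X ≥ 2] ≤ 3/10 ≈ 0.300.


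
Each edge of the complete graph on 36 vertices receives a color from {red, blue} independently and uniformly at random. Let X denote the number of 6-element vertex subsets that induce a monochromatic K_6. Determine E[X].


Let X = Σ_S X_S over the C(36, 6) = 1947792 subsets S of size 6, where X_S = 1 if the K_6 on S is monochromatic.
For a fixed S, the K_6 on S has C(6, 2) = 15 edges. P[all 15 edges red] = (1/2)^15, and likewise for blue, so P[monochromatic] = 2·(1/2)^15 = 2^{1 − 15} = 1/16384.
By linearity: E[X] = C(36, 6) · 2^{1 − 15} = 1947792 · 1/16384 = 121737/1024.
Numerically: E[X] ≈ 118.88379.

E[X] = C(36,6)·2^(1−C(6,2)) = 121737/1024 ≈ 118.88379.


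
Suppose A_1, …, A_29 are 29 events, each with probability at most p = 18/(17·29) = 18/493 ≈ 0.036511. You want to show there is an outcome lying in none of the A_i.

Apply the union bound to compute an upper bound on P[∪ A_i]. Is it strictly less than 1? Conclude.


Union bound: P[∪_{i=1}^{29} A_i] ≤ Σ_i P[A_i] ≤ 29·p = 29·(18/493) = 18/17.
Numerically: 18/17 ≈ 1.058824.
Is 18/17 < 1? NO.
Since the bound 18/17 is ≥ 1, the union bound is uninformative here; it does NOT by itself certify existence.

29·p = 18/17 ≈ 1.058824; existence NOT certified by the union bound.


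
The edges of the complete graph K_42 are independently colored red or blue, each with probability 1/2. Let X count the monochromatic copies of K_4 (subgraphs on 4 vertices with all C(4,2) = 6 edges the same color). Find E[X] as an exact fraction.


Let X = Σ_S X_S over the C(42, 4) = 111930 subsets S of size 4, where X_S = 1 if the K_4 on S is monochromatic.
For a fixed S, the K_4 on S has C(4, 2) = 6 edges. P[all 6 edges red] = (1/2)^6, and likewise for blue, so P[monochromatic] = 2·(1/2)^6 = 2^{1 − 6} = 1/32.
By linearity: E[X] = C(42, 4) · 2^{1 − 6} = 111930 · 1/32 = 55965/16.
Numerically: E[X] ≈ 3497.8125.

E[X] = C(42,4)·2^(1−C(4,2)) = 55965/16 ≈ 3497.8125.


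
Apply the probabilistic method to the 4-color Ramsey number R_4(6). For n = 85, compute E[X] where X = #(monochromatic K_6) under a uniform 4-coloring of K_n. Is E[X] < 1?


E[X] = C(85, 6) · 4^{1 − 15} = 437353560 · 4^{−14} = 437353560/268435456.
As a reduced fraction: E[X] = 54669195/33554432 ≈ 1.629269.
Is E[X] < 1? NO.
Since E[X] ≥ 1, the first-moment bound is inconclusive at n = 85; it does NOT by itself certify R_4(6) > 85.

E[X] = 54669195/33554432 ≈ 1.629269; E[X] ≥ 1; first-moment method inconclusive here.


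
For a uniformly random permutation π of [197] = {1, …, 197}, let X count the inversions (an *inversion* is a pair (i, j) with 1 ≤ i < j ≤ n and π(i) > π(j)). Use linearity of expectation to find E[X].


Write X = Σ X_I over the C(197, 2) = 19306 pairs i < j, with X_I the indicator of one inversion.
There are 19306 indicators.
For each fixed pair i < j, the values π(i) and π(j) are two distinct elements of {1, …, 197} in uniformly random order; by symmetry P[π(i) > π(j)] = 1/2.
By linearity: E[X] = 19306 · (1/2) = C(197, 2) · (1/2) = 19306/2 = 9653 ≈ 9653.00000.

E[X] = 9653 = 9653.00000.


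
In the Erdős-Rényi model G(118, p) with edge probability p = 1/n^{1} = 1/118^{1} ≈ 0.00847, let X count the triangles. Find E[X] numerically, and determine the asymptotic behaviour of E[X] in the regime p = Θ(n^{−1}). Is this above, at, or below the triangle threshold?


Number of potential triangles: C(118, 3) = 266916.
Each occurs with probability p³ ≈ (0.00847)³ ≈ 6.08631e-07.
By linearity: E[X] = C(118, 3)·p³ ≈ 266916 · 6.08631e-07 ≈ 0.162.
Here α = 1, so p = 1/n is exactly at the triangle threshold p ~ 1/n. Asymptotically E[X] → c³/6 = 1³/6 = 1/6 ≈ 0.167, a bounded constant. In this regime the triangle count is asymptotically Poisson(c³/6).

E[X] ≈ 0.162; in regime p = Θ(1/n^{1}) E[X] stays bounded (at the triangle threshold p ~ 1/n).


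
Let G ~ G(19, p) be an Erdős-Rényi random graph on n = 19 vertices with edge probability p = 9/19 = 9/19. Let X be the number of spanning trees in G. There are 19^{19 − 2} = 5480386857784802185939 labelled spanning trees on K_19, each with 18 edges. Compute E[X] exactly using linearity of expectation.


K_19 has 19^{19 − 2} = 5480386857784802185939 labelled spanning trees.
For each such spanning tree H, let X_H = 1 if all 18 edges of H are present in G. Then P[X_H = 1] = p^{18} = (9/19)^{18} = 150094635296999121/104127350297911241532841.
By linearity: E[X] = Σ_H E[X_H] = 5480386857784802185939 · p^{18} = 5480386857784802185939 · 150094635296999121/104127350297911241532841 = 150094635296999121/19.
Numerically: E[X] ≈ 7.9e+15.

E[X] = 5480386857784802185939 · (9/19)^{18} = 150094635296999121/19 ≈ 7.9e+15.


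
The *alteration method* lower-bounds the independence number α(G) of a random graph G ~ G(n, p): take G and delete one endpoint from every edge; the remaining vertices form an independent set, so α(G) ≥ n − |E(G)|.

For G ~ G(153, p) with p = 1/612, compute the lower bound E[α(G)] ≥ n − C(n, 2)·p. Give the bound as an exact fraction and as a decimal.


E[|E(G)|] = C(153, 2)·p = 11628 · (1/612) = 19.
E[α(G)] ≥ n − E[|E(G)|] = 153 − 19 = 134.
Numerically: ≈ 134.0000.
(This is only a lower bound; the true E[α(G)] may be larger.)

E[α(G)] ≥ 134 ≈ 134.0000.


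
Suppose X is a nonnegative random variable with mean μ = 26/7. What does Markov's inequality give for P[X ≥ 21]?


μ = E[X] = 26/7, a = 21.
Markov: P[X ≥ 21] ≤ μ/a = (26/7)/21 = 26/147.
Numerically: ≈ 0.177.
(Since a = 21 > μ = 3.714, the bound 26/147 is < 1 and informative.)

P[X ≥ 21] ≤ 26/147 ≈ 0.177.


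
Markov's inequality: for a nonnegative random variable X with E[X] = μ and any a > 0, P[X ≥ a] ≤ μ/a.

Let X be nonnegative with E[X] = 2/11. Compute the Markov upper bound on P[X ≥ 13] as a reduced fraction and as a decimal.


μ = E[X] = 2/11, a = 13.
Markov: P[X ≥ 13] ≤ μ/a = (2/11)/13 = 2/143.
Numerically: ≈ 0.01399.
(Since a = 13 > μ = 0.18182, the bound 2/143 is < 1 and informative.)

P[X ≥ 13] ≤ 2/143 ≈ 0.01399.


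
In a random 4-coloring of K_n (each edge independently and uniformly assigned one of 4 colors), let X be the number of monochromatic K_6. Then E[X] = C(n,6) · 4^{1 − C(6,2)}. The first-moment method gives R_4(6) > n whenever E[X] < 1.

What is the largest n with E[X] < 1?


We need C(n, 6) · 4^{1 − 15} < 1, i.e. C(n, 6) < 4^{15 − 1} = 268435456.
Check values of n near the boundary:
  n = 76: C(76, 6) = 218618940; 218618940 < 268435456? YES
  n = 77: C(77, 6) = 237093780; 237093780 < 268435456? YES
  n = 78: C(78, 6) = 256851595; 256851595 < 268435456? YES
  n = 79: C(79, 6) = 277962685; 277962685 < 268435456? NO
  n = 80: C(80, 6) = 300500200; 300500200 < 268435456? NO
The largest n with C(n, 6) < 268435456 is n = 78 (where E[X] = 256851595/268435456 ≈ 0.95685). Hence R_4(6) > 78, i.e. R_4(6) ≥ 79.

Largest n = 78; hence R_4(6) > 78.


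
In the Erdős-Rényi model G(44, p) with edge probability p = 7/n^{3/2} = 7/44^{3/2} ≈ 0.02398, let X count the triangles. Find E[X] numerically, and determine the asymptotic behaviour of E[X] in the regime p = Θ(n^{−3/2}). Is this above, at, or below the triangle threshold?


Number of potential triangles: C(44, 3) = 13244.
Each occurs with probability p³ ≈ (0.02398)³ ≈ 1.379612e-05.
By linearity: E[X] = C(44, 3)·p³ ≈ 13244 · 1.379612e-05 ≈ 0.1827.
Since α = 3/2 > 1, p = c/n^{3/2} = o(1/n) is below the triangle threshold p ~ 1/n. Asymptotically E[X] ~ (c³/6)·n^{3(1−α)} = (7³/6)·n^{-1.5} → 0, so by Markov's inequality G has no triangles w.h.p.

E[X] ≈ 0.1827; in regime p = Θ(1/n^{3/2}) E[X] tends to 0 (below the triangle threshold p ~ 1/n).


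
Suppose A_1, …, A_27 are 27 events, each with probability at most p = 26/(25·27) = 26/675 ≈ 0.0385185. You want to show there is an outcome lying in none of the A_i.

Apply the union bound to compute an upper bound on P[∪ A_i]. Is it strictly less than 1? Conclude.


Union bound: P[∪_{i=1}^{27} A_i] ≤ Σ_i P[A_i] ≤ 27·p = 27·(26/675) = 26/25.
Numerically: 26/25 ≈ 1.0400000.
Is 26/25 < 1? NO.
Since the bound 26/25 is ≥ 1, the union bound is uninformative here; it does NOT by itself certify existence.

27·p = 26/25 ≈ 1.0400000; existence NOT certified by the union bound.


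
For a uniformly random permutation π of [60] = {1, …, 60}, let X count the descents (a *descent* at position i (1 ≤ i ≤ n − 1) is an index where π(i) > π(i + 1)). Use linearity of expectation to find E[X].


Write X = Σ X_I over i = 1, …, 59, with X_I the indicator of one descent.
There are 59 indicators.
For each fixed i, the pair (π(i), π(i+1)) is a uniformly random ordered pair of distinct values from {1, …, 60}; by symmetry P[π(i) > π(i+1)] = 1/2.
By linearity: E[X] = 59 · (1/2) = (60 − 1) · (1/2) = 59/2 ≈ 29.50000.

E[X] = 59/2 = 29.50000.


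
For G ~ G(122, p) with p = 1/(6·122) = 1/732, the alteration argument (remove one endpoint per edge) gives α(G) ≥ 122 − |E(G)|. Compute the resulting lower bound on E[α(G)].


E[|E(G)|] = C(122, 2)·p = 7381 · (1/732) = 121/12.
E[α(G)] ≥ n − E[|E(G)|] = 122 − 121/12 = 1343/12.
Numerically: ≈ 111.916667.
(This is only a lower bound; the true E[α(G)] may be larger.)

E[α(G)] ≥ 1343/12 ≈ 111.916667.


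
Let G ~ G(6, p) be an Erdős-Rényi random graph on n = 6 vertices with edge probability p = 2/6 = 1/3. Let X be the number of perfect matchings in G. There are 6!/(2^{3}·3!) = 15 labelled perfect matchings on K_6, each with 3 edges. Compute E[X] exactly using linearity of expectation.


K_6 has 6!/(2^{3}·3!) = 15 labelled perfect matchings.
For each such perfect matching H, let X_H = 1 if all 3 edges of H are present in G. Then P[X_H = 1] = p^{3} = (1/3)^{3} = 1/27.
By linearity: E[X] = Σ_H E[X_H] = 15 · p^{3} = 15 · 1/27 = 5/9.
Numerically: E[X] ≈ 0.55556.

E[X] = 15 · (1/3)^{3} = 5/9 ≈ 0.55556.


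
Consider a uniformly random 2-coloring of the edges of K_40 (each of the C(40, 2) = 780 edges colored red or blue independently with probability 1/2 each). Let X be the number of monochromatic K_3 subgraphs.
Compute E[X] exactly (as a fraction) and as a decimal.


Let X = Σ_S X_S over the C(40, 3) = 9880 subsets S of size 3, where X_S = 1 if the K_3 on S is monochromatic.
For a fixed S, the K_3 on S has C(3, 2) = 3 edges. P[all 3 edges red] = (1/2)^3, and likewise for blue, so P[monochromatic] = 2·(1/2)^3 = 2^{1 − 3} = 1/4.
By linearity of expectation: E[X] = C(40, 3) · 2^{1 − 3} = 9880 · 1/4 = 2470.
Numerically: E[X] ≈ 2470.000.

E[X] = C(40,3)·2^(1−C(3,2)) = 2470 ≈ 2470.000.


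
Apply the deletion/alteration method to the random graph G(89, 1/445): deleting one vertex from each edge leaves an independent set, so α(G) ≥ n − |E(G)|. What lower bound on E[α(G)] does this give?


E[|E(G)|] = C(89, 2)·p = 3916 · (1/445) = 44/5.
E[α(G)] ≥ n − E[|E(G)|] = 89 − 44/5 = 401/5.
Numerically: ≈ 80.2000.
(This is only a lower bound; the true E[α(G)] may be larger.)

E[α(G)] ≥ 401/5 ≈ 80.2000.


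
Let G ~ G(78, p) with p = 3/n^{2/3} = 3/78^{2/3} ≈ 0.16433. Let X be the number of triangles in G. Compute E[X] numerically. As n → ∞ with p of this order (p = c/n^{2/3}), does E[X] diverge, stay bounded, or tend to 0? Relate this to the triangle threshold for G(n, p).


Number of potential triangles: C(78, 3) = 76076.
Each occurs with probability p³ ≈ (0.16433)³ ≈ 4.4378698e-03.
By linearity: E[X] = C(78, 3)·p³ ≈ 76076 · 4.4378698e-03 ≈ 337.61538.
Since α = 2/3 < 1, p = c/n^{2/3} ≫ 1/n is above the triangle threshold p ~ 1/n. Asymptotically E[X] ~ (c³/6)·n^{3(1−α)} = (3³/6)·n^{1} → ∞; triangles are abundant w.h.p.

E[X] ≈ 337.61538; in regime p = Θ(1/n^{2/3}) E[X] diverges (above the triangle threshold p ~ 1/n).


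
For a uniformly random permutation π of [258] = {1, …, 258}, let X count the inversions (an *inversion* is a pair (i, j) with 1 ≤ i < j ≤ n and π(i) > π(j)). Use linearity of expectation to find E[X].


Write X = Σ X_I over the C(258, 2) = 33153 pairs i < j, with X_I the indicator of one inversion.
There are 33153 indicators.
For each fixed pair i < j, the values π(i) and π(j) are two distinct elements of {1, …, 258} in uniformly random order; by symmetry P[π(i) > π(j)] = 1/2.
By linearity: E[X] = 33153 · (1/2) = C(258, 2) · (1/2) = 33153/2 = 33153/2 ≈ 16576.500.

E[X] = 33153/2 = 16576.500.


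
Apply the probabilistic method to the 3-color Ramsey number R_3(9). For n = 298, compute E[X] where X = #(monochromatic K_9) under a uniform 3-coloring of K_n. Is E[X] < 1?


E[X] = C(298, 9) · 3^{1 − 36} = 45207677551849890 · 3^{−35} = 45207677551849890/50031545098999707.
As a reduced fraction: E[X] = 15069225850616630/16677181699666569 ≈ 0.904.
Is E[X] < 1? YES.
Since E[X] < 1, there exists a 3-coloring of K_{298} with no monochromatic K_9; hence R_3(9) > 298.

E[X] = 15069225850616630/16677181699666569 ≈ 0.904; E[X] < 1, so R_3(9) > 298.


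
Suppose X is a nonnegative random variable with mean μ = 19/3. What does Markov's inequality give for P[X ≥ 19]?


μ = E[X] = 19/3, a = 19.
Markov: P[X ≥ 19] ≤ μ/a = (19/3)/19 = 1/3.
Numerically: ≈ 0.333333.
(Since a = 19 > μ = 6.333333, the bound 1/3 is < 1 and informative.)

P[X ≥ 19] ≤ 1/3 ≈ 0.333333.


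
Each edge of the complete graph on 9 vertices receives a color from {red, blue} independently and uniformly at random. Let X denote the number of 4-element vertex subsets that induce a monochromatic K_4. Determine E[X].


Let X = Σ_S X_S over the C(9, 4) = 126 subsets S of size 4, where X_S = 1 if the K_4 on S is monochromatic.
For a fixed S, the K_4 on S has C(4, 2) = 6 edges. P[all 6 edges red] = (1/2)^6, and likewise for blue, so P[monochromatic] = 2·(1/2)^6 = 2^{1 − 6} = 1/32.
By linearity: E[X] = C(9, 4) · 2^{1 − 6} = 126 · 1/32 = 63/16.
Numerically: E[X] ≈ 3.937500.

E[X] = C(9,4)·2^(1−C(4,2)) = 63/16 ≈ 3.937500.


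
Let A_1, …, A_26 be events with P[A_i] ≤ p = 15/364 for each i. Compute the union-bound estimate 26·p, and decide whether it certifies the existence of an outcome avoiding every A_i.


Union bound: P[∪_{i=1}^{26} A_i] ≤ Σ_i P[A_i] ≤ 26·p = 26·(15/364) = 15/14.
Numerically: 15/14 ≈ 1.071429.
Is 15/14 < 1? NO.
Since the bound 15/14 is ≥ 1, the union bound is uninformative here; it does NOT by itself certify existence.

26·p = 15/14 ≈ 1.071429; existence NOT certified by the union bound.


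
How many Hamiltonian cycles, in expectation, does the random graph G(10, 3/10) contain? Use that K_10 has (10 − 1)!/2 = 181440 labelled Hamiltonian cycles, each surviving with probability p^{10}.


K_10 has (10 − 1)!/2 = 181440 labelled Hamiltonian cycles.
For each such Hamiltonian cycle H, let X_H = 1 if all 10 edges of H are present in G. Then P[X_H = 1] = p^{10} = (3/10)^{10} = 59049/10000000000.
By linearity of expectation: E[X] = Σ_H E[X_H] = 181440 · p^{10} = 181440 · 59049/10000000000 = 33480783/31250000.
Numerically: E[X] ≈ 1.0714.

E[X] = 181440 · (3/10)^{10} = 33480783/31250000 ≈ 1.0714.


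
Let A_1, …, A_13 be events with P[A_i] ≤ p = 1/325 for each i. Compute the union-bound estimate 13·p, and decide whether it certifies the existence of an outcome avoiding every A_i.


Union bound: P[∪_{i=1}^{13} A_i] ≤ Σ_i P[A_i] ≤ 13·p = 13·(1/325) = 1/25.
Numerically: 1/25 ≈ 0.04000.
Is 1/25 < 1? YES.
Since P[∪ A_i] ≤ 1/25 < 1, the complement has P[∩ A_i^c] ≥ 1 − 1/25 = 24/25 > 0, so some outcome avoids every A_i.

13·p = 1/25 ≈ 0.04000; existence CERTIFIED by the union bound.


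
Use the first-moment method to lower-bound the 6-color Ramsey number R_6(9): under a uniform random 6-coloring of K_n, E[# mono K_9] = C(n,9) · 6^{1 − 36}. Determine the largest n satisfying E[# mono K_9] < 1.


We need C(n, 9) · 6^{1 − 36} < 1, i.e. C(n, 9) < 6^{36 − 1} = 1719070799748422591028658176.
Check values of n near the boundary:
  n = 4402: C(4402, 9) = 1696419745356657449393393700; 1696419745356657449393393700 < 1719070799748422591028658176? YES
  n = 4403: C(4403, 9) = 1699894433046281918452233150; 1699894433046281918452233150 < 1719070799748422591028658176? YES
  n = 4404: C(4404, 9) = 1703375445537161676647015880; 1703375445537161676647015880 < 1719070799748422591028658176? YES
  n = 4405: C(4405, 9) = 1706862792900636302463627150; 1706862792900636302463627150 < 1719070799748422591028658176? YES
  n = 4406: C(4406, 9) = 1710356485221788389505285700; 1710356485221788389505285700 < 1719070799748422591028658176? YES
  n = 4407: C(4407, 9) = 1713856532599459170657070050; 1713856532599459170657070050 < 1719070799748422591028658176? YES
  n = 4408: C(4408, 9) = 1717362945146264156457459600; 1717362945146264156457459600 < 1719070799748422591028658176? YES
  n = 4409: C(4409, 9) = 1720875732988608787686577131; 1720875732988608787686577131 < 1719070799748422591028658176? NO
The largest n with C(n, 9) < 1719070799748422591028658176 is n = 4408 (where E[X] = 35778394690547169926197075/35813974994758803979763712 ≈ 0.9990). Hence R_6(9) > 4408, i.e. R_6(9) ≥ 4409.

Largest n = 4408; hence R_6(9) > 4408.


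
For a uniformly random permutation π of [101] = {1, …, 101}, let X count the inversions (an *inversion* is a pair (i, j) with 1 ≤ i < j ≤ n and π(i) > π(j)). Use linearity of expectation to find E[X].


Write X = Σ X_I over the C(101, 2) = 5050 pairs i < j, with X_I the indicator of one inversion.
There are 5050 indicators.
For each fixed pair i < j, the values π(i) and π(j) are two distinct elements of {1, …, 101} in uniformly random order; by symmetry P[π(i) > π(j)] = 1/2.
By linearity: E[X] = 5050 · (1/2) = C(101, 2) · (1/2) = 5050/2 = 2525 ≈ 2525.000.

E[X] = 2525 = 2525.000.


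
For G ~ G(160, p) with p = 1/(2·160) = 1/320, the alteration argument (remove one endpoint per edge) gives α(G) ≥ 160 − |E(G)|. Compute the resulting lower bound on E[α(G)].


E[|E(G)|] = C(160, 2)·p = 12720 · (1/320) = 159/4.
E[α(G)] ≥ n − E[|E(G)|] = 160 − 159/4 = 481/4.
Numerically: ≈ 120.250000.
(This is only a lower bound; the true E[α(G)] may be larger.)

E[α(G)] ≥ 481/4 ≈ 120.250000.


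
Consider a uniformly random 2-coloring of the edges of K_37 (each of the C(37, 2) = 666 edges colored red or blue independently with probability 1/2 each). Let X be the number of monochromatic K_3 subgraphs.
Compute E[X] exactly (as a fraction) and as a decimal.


Let X = Σ_S X_S over the C(37, 3) = 7770 subsets S of size 3, where X_S = 1 if the K_3 on S is monochromatic.
For a fixed S, the K_3 on S has C(3, 2) = 3 edges. P[all 3 edges red] = (1/2)^3, and likewise for blue, so P[monochromatic] = 2·(1/2)^3 = 2^{1 − 3} = 1/4.
Summing: E[X] = C(37, 3) · 2^{1 − 3} = 7770 · 1/4 = 3885/2.
Numerically: E[X] ≈ 1942.500000.

E[X] = C(37,3)·2^(1−C(3,2)) = 3885/2 ≈ 1942.500000.


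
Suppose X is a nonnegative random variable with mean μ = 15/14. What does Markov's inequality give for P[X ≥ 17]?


μ = E[X] = 15/14, a = 17.
Markov: P[X ≥ 17] ≤ μ/a = (15/14)/17 = 15/238.
Numerically: ≈ 0.06303.
(Since a = 17 > μ = 1.07143, the bound 15/238 is < 1 and informative.)

P[X ≥ 17] ≤ 15/238 ≈ 0.06303.


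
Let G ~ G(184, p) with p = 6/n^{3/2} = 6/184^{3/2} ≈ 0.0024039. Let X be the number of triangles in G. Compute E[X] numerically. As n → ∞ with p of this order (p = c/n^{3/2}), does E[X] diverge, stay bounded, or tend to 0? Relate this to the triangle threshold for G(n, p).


Number of potential triangles: C(184, 3) = 1021384.
Each occurs with probability p³ ≈ (0.0024039)³ ≈ 1.3892281e-08.
By linearity: E[X] = C(184, 3)·p³ ≈ 1021384 · 1.3892281e-08 ≈ 0.01419.
Since α = 3/2 > 1, p = c/n^{3/2} = o(1/n) is below the triangle threshold p ~ 1/n. Asymptotically E[X] ~ (c³/6)·n^{3(1−α)} = (6³/6)·n^{-1.5} → 0, so by Markov's inequality G has no triangles w.h.p.

E[X] ≈ 0.01419; in regime p = Θ(1/n^{3/2}) E[X] tends to 0 (below the triangle threshold p ~ 1/n).


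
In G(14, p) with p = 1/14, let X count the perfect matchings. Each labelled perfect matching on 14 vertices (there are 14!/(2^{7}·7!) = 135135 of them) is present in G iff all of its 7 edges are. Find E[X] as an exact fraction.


K_14 has 14!/(2^{7}·7!) = 135135 labelled perfect matchings.
For each such perfect matching H, let X_H = 1 if all 7 edges of H are present in G. Then P[X_H = 1] = p^{7} = (1/14)^{7} = 1/105413504.
By linearity: E[X] = Σ_H E[X_H] = 135135 · p^{7} = 135135 · 1/105413504 = 19305/15059072.
Numerically: E[X] ≈ 0.001282.

E[X] = 135135 · (1/14)^{7} = 19305/15059072 ≈ 0.001282.


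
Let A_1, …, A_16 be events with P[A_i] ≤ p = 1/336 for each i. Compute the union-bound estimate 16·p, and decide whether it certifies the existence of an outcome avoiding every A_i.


Union bound: P[∪_{i=1}^{16} A_i] ≤ Σ_i P[A_i] ≤ 16·p = 16·(1/336) = 1/21.
Numerically: 1/21 ≈ 0.0476.
Is 1/21 < 1? YES.
Since P[∪ A_i] ≤ 1/21 < 1, the complement has P[∩ A_i^c] ≥ 1 − 1/21 = 20/21 > 0, so some outcome avoids every A_i.

16·p = 1/21 ≈ 0.0476; existence CERTIFIED by the union bound.


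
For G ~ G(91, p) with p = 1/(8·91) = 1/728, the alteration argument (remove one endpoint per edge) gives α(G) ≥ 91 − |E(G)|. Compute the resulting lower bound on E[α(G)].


E[|E(G)|] = C(91, 2)·p = 4095 · (1/728) = 45/8.
E[α(G)] ≥ n − E[|E(G)|] = 91 − 45/8 = 683/8.
Numerically: ≈ 85.375.
(This is only a lower bound; the true E[α(G)] may be larger.)

E[α(G)] ≥ 683/8 ≈ 85.375.


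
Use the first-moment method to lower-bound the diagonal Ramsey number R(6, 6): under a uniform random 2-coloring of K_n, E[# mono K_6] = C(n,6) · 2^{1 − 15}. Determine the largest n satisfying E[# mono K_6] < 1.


We need C(n, 6) · 2^{1 − 15} < 1, i.e. C(n, 6) < 2^{15 − 1} = 16384.
Check values of n near the boundary:
  n = 12: C(12, 6) = 924; 924 < 16384? YES
  n = 13: C(13, 6) = 1716; 1716 < 16384? YES
  n = 14: C(14, 6) = 3003; 3003 < 16384? YES
  n = 15: C(15, 6) = 5005; 5005 < 16384? YES
  n = 16: C(16, 6) = 8008; 8008 < 16384? YES
  n = 17: C(17, 6) = 12376; 12376 < 16384? YES
  n = 18: C(18, 6) = 18564; 18564 < 16384? NO
The largest n with C(n, 6) < 16384 is n = 17 (where E[X] = 1547/2048 ≈ 0.7553711). Hence R(6, 6) > 17, i.e. R(6, 6) ≥ 18.

Largest n = 17; hence R(6, 6) > 17.


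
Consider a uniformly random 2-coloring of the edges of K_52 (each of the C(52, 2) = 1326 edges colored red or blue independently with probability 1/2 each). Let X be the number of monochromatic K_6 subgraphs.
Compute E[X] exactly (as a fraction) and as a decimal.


Let X = Σ_S X_S over the C(52, 6) = 20358520 subsets S of size 6, where X_S = 1 if the K_6 on S is monochromatic.
For a fixed S, the K_6 on S has C(6, 2) = 15 edges. P[all 15 edges red] = (1/2)^15, and likewise for blue, so P[monochromatic] = 2·(1/2)^15 = 2^{1 − 15} = 1/16384.
By linearity of expectation: E[X] = C(52, 6) · 2^{1 − 15} = 20358520 · 1/16384 = 2544815/2048.
Numerically: E[X] ≈ 1242.585.

E[X] = C(52,6)·2^(1−C(6,2)) = 2544815/2048 ≈ 1242.585.


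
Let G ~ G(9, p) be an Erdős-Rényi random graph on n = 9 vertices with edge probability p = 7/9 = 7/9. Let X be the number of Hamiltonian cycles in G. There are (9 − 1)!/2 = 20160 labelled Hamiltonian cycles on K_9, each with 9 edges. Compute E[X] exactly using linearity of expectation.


K_9 has (9 − 1)!/2 = 20160 labelled Hamiltonian cycles.
For each such Hamiltonian cycle H, let X_H = 1 if all 9 edges of H are present in G. Then P[X_H = 1] = p^{9} = (7/9)^{9} = 40353607/387420489.
Summing the indicators: E[X] = Σ_H E[X_H] = 20160 · p^{9} = 20160 · 40353607/387420489 = 90392079680/43046721.
Numerically: E[X] ≈ 2100.

E[X] = 20160 · (7/9)^{9} = 90392079680/43046721 ≈ 2100.


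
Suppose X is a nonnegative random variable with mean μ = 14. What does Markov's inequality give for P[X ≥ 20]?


μ = E[X] = 14, a = 20.
Markov: P[X ≥ 20] ≤ μ/a = (14)/20 = 7/10.
Numerically: ≈ 0.700.
(Since a = 20 > μ = 14.000, the bound 7/10 is < 1 and informative.)

P[X ≥ 20] ≤ 7/10 ≈ 0.700.


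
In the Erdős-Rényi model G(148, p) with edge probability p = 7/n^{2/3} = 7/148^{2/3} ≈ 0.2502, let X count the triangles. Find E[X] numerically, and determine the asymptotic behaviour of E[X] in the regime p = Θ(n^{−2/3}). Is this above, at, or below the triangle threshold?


Number of potential triangles: C(148, 3) = 529396.
Each occurs with probability p³ ≈ (0.2502)³ ≈ 1.565924e-02.
By linearity: E[X] = C(148, 3)·p³ ≈ 529396 · 1.565924e-02 ≈ 8289.9392.
Since α = 2/3 < 1, p = c/n^{2/3} ≫ 1/n is above the triangle threshold p ~ 1/n. Asymptotically E[X] ~ (c³/6)·n^{3(1−α)} = (7³/6)·n^{1} → ∞; triangles are abundant w.h.p.

E[X] ≈ 8289.9392; in regime p = Θ(1/n^{2/3}) E[X] diverges (above the triangle threshold p ~ 1/n).


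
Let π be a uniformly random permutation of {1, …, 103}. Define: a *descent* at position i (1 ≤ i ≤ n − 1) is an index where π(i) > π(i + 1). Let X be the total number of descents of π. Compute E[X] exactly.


Write X = Σ X_I over i = 1, …, 102, with X_I the indicator of one descent.
There are 102 indicators.
For each fixed i, the pair (π(i), π(i+1)) is a uniformly random ordered pair of distinct values from {1, …, 103}; by symmetry P[π(i) > π(i+1)] = 1/2.
By linearity: E[X] = 102 · (1/2) = (103 − 1) · (1/2) = 51 ≈ 51.0000.

E[X] = 51 = 51.0000.


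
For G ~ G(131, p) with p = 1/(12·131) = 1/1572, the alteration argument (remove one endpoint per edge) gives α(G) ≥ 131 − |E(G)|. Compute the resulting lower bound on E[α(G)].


E[|E(G)|] = C(131, 2)·p = 8515 · (1/1572) = 65/12.
E[α(G)] ≥ n − E[|E(G)|] = 131 − 65/12 = 1507/12.
Numerically: ≈ 125.5833.
(This is only a lower bound; the true E[α(G)] may be larger.)

E[α(G)] ≥ 1507/12 ≈ 125.5833.


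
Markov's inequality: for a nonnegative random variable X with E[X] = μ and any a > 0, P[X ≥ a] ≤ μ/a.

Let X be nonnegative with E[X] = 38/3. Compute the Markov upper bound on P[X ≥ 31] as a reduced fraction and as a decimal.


μ = E[X] = 38/3, a = 31.
Markov: P[X ≥ 31] ≤ μ/a = (38/3)/31 = 38/93.
Numerically: ≈ 0.4086.
(Since a = 31 > μ = 12.6667, the bound 38/93 is < 1 and informative.)

P[X ≥ 31] ≤ 38/93 ≈ 0.4086.


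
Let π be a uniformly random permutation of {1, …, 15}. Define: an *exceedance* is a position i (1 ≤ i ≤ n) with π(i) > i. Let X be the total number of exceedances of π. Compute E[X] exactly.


Write X = Σ_{i=1}^{15} X_i, where X_i = 1_{π(i) > i}.
For each fixed i, π(i) is uniform over {1, …, 15} (marginal of a uniform permutation), so P[π(i) > i] = (n − i)/n. Summing: Σ_{i=1}^{15} (n − i)/n = (0 + 1 + … + 14)/15 = 15(15 − 1)/(2·15) = (15 − 1)/2.
Hence E[X] = Σ_{i=1}^{15} (15 − i)/15 = 7 ≈ 7.000000.

E[X] = 7 = 7.000000.


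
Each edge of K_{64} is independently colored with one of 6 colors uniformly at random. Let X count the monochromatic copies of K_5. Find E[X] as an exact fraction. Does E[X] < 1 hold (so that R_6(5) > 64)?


E[X] = C(64, 5) · 6^{1 − 10} = 7624512 · 6^{−9} = 7624512/10077696.
As a reduced fraction: E[X] = 13237/17496 ≈ 0.7566.
Is E[X] < 1? YES.
Since E[X] < 1, there exists a 6-coloring of K_{64} with no monochromatic K_5; hence R_6(5) > 64.

E[X] = 13237/17496 ≈ 0.7566; E[X] < 1, so R_6(5) > 64.


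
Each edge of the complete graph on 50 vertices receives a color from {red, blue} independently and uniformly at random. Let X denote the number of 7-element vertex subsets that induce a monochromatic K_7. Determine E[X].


Let X = Σ_S X_S over the C(50, 7) = 99884400 subsets S of size 7, where X_S = 1 if the K_7 on S is monochromatic.
For a fixed S, the K_7 on S has C(7, 2) = 21 edges. P[all 21 edges red] = (1/2)^21, and likewise for blue, so P[monochromatic] = 2·(1/2)^21 = 2^{1 − 21} = 1/1048576.
By linearity: E[X] = C(50, 7) · 2^{1 − 21} = 99884400 · 1/1048576 = 6242775/65536.
Numerically: E[X] ≈ 95.257.

E[X] = C(50,7)·2^(1−C(7,2)) = 6242775/65536 ≈ 95.257.


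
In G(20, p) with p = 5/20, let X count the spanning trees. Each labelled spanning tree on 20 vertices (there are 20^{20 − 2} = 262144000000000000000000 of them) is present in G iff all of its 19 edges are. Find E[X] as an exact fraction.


K_20 has 20^{20 − 2} = 262144000000000000000000 labelled spanning trees.
For each such spanning tree H, let X_H = 1 if all 19 edges of H are present in G. Then P[X_H = 1] = p^{19} = (1/4)^{19} = 1/274877906944.
Summing the indicators: E[X] = Σ_H E[X_H] = 262144000000000000000000 · p^{19} = 262144000000000000000000 · 1/274877906944 = 3814697265625/4.
Numerically: E[X] ≈ 9.53674e+11.

E[X] = 262144000000000000000000 · (1/4)^{19} = 3814697265625/4 ≈ 9.53674e+11.


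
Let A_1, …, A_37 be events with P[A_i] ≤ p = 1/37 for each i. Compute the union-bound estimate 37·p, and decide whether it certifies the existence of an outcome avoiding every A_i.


Union bound: P[∪_{i=1}^{37} A_i] ≤ Σ_i P[A_i] ≤ 37·p = 37·(1/37) = 1.
Numerically: 1 ≈ 1.0000000.
Is 1 < 1? NO.
Since the bound 1 is ≥ 1, the union bound is uninformative here; it does NOT by itself certify existence.

37·p = 1 ≈ 1.0000000; existence NOT certified by the union bound.


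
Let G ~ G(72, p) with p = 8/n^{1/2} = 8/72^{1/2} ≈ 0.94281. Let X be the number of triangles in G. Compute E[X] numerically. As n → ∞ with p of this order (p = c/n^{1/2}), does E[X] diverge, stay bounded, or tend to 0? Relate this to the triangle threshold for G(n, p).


Number of potential triangles: C(72, 3) = 59640.
Each occurs with probability p³ ≈ (0.94281)³ ≈ 8.3805248e-01.
By linearity: E[X] = C(72, 3)·p³ ≈ 59640 · 8.3805248e-01 ≈ 49981.44999.
Since α = 1/2 < 1, p = c/n^{1/2} ≫ 1/n is above the triangle threshold p ~ 1/n. Asymptotically E[X] ~ (c³/6)·n^{3(1−α)} = (8³/6)·n^{1.5} → ∞; triangles are abundant w.h.p.

E[X] ≈ 49981.44999; in regime p = Θ(1/n^{1/2}) E[X] diverges (above the triangle threshold p ~ 1/n).


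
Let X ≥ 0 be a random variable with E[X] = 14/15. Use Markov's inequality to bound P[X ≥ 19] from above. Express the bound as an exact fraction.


μ = E[X] = 14/15, a = 19.
Markov: P[X ≥ 19] ≤ μ/a = (14/15)/19 = 14/285.
Numerically: ≈ 0.04912.
(Since a = 19 > μ = 0.93333, the bound 14/285 is < 1 and informative.)

P[X ≥ 19] ≤ 14/285 ≈ 0.04912.


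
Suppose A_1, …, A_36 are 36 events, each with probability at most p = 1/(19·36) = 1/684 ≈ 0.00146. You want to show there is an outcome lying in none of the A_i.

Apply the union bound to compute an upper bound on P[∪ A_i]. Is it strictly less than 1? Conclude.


Union bound: P[∪_{i=1}^{36} A_i] ≤ Σ_i P[A_i] ≤ 36·p = 36·(1/684) = 1/19.
Numerically: 1/19 ≈ 0.05263.
Is 1/19 < 1? YES.
Since P[∪ A_i] ≤ 1/19 < 1, the complement has P[∩ A_i^c] ≥ 1 − 1/19 = 18/19 > 0, so some outcome avoids every A_i.

36·p = 1/19 ≈ 0.05263; existence CERTIFIED by the union bound.


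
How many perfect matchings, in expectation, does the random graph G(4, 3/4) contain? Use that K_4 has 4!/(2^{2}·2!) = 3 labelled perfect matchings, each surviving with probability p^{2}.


K_4 has 4!/(2^{2}·2!) = 3 labelled perfect matchings.
For each such perfect matching H, let X_H = 1 if all 2 edges of H are present in G. Then P[X_H = 1] = p^{2} = (3/4)^{2} = 9/16.
By linearity: E[X] = Σ_H E[X_H] = 3 · p^{2} = 3 · 9/16 = 27/16.
Numerically: E[X] ≈ 1.6875.

E[X] = 3 · (3/4)^{2} = 27/16 ≈ 1.6875.


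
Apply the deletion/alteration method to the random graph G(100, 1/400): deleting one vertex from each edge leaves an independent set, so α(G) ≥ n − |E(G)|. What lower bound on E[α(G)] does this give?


E[|E(G)|] = C(100, 2)·p = 4950 · (1/400) = 99/8.
E[α(G)] ≥ n − E[|E(G)|] = 100 − 99/8 = 701/8.
Numerically: ≈ 87.625000.
(This is only a lower bound; the true E[α(G)] may be larger.)

E[α(G)] ≥ 701/8 ≈ 87.625000.


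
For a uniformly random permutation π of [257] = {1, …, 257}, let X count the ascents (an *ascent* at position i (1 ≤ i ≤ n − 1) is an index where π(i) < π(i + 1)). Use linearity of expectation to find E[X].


Write X = Σ X_I over i = 1, …, 256, with X_I the indicator of one ascent.
There are 256 indicators.
For each fixed i, the pair (π(i), π(i+1)) is a uniformly random ordered pair of distinct values from {1, …, 257}; by symmetry P[π(i) < π(i+1)] = 1/2.
By linearity: E[X] = 256 · (1/2) = (257 − 1) · (1/2) = 128 ≈ 128.00000.

E[X] = 128 = 128.00000.


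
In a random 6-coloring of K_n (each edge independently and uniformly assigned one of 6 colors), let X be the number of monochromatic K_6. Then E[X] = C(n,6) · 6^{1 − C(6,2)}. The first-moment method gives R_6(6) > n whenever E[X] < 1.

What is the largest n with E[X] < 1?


We need C(n, 6) · 6^{1 − 15} < 1, i.e. C(n, 6) < 6^{15 − 1} = 78364164096.
Check values of n near the boundary:
  n = 193: C(193, 6) = 66364016544; 66364016544 < 78364164096? YES
  n = 194: C(194, 6) = 68482017072; 68482017072 < 78364164096? YES
  n = 195: C(195, 6) = 70656049360; 70656049360 < 78364164096? YES
  n = 196: C(196, 6) = 72887293024; 72887293024 < 78364164096? YES
  n = 197: C(197, 6) = 75176946208; 75176946208 < 78364164096? YES
  n = 198: C(198, 6) = 77526225777; 77526225777 < 78364164096? YES
  n = 199: C(199, 6) = 79936367511; 79936367511 < 78364164096? NO
  n = 200: C(200, 6) = 82408626300; 82408626300 < 78364164096? NO
  n = 201: C(201, 6) = 84944276340; 84944276340 < 78364164096? NO
The largest n with C(n, 6) < 78364164096 is n = 198 (where E[X] = 25842075259/26121388032 ≈ 0.9893071). Hence R_6(6) > 198, i.e. R_6(6) ≥ 199.

Largest n = 198; hence R_6(6) > 198.


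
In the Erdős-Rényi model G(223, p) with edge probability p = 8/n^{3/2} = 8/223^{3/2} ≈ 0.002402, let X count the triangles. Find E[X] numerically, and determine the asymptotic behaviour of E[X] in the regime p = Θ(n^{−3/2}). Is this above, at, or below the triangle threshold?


Number of potential triangles: C(223, 3) = 1823471.
Each occurs with probability p³ ≈ (0.002402)³ ≈ 1.386430e-08.
By linearity: E[X] = C(223, 3)·p³ ≈ 1823471 · 1.386430e-08 ≈ 0.0253.
Since α = 3/2 > 1, p = c/n^{3/2} = o(1/n) is below the triangle threshold p ~ 1/n. Asymptotically E[X] ~ (c³/6)·n^{3(1−α)} = (8³/6)·n^{-1.5} → 0, so by Markov's inequality G has no triangles w.h.p.

E[X] ≈ 0.0253; in regime p = Θ(1/n^{3/2}) E[X] tends to 0 (below the triangle threshold p ~ 1/n).
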